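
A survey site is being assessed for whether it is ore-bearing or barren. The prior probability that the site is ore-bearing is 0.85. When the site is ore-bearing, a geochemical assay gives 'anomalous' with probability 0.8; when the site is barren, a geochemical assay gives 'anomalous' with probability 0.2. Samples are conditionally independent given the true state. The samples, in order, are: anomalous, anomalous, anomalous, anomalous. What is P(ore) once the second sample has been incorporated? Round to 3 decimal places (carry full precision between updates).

After 'anomalous': P(ore) = 0.8·0.8500 / (0.8·0.8500 + 0.2·0.1500) ≈ 0.9577
After 'anomalous': P(ore) = 0.8·0.9577 / (0.8·0.9577 + 0.2·0.0423) ≈ 0.9891

0.989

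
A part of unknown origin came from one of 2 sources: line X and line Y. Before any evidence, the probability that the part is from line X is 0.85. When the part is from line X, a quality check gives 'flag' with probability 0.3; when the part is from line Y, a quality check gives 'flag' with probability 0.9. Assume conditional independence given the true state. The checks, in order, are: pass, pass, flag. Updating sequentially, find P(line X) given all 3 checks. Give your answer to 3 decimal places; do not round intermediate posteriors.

0.989

After 'pass': P(line X) = 0.7·0.8500 / (0.7·0.8500 + 0.1·0.1500) ≈ 0.9754
After 'pass': P(line X) = 0.7·0.9754 / (0.7·0.9754 + 0.1·0.0246) ≈ 0.9964
After 'flag': P(line X) = 0.3·0.9964 / (0.3·0.9964 + 0.9·0.0036) ≈ 0.9893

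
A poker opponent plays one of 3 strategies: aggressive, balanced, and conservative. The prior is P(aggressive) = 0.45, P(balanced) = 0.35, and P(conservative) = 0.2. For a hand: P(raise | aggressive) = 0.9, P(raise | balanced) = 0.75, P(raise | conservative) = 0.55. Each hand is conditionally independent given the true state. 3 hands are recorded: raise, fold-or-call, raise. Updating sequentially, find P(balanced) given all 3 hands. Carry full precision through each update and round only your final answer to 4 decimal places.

0.4360

After 'raise': normaliser = 0.9·0.4500 + 0.75·0.3500 + 0.55·0.2000; P(aggressive) ≈ 0.5209, P(balanced) ≈ 0.3376, P(conservative) ≈ 0.1415
After 'fold-or-call': normaliser = 0.1·0.5209 + 0.25·0.3376 + 0.45·0.1415; P(aggressive) ≈ 0.2602, P(balanced) ≈ 0.4217, P(conservative) ≈ 0.3181
After 'raise': normaliser = 0.9·0.2602 + 0.75·0.4217 + 0.55·0.3181; P(aggressive) ≈ 0.3229, P(balanced) ≈ 0.4360, P(conservative) ≈ 0.2412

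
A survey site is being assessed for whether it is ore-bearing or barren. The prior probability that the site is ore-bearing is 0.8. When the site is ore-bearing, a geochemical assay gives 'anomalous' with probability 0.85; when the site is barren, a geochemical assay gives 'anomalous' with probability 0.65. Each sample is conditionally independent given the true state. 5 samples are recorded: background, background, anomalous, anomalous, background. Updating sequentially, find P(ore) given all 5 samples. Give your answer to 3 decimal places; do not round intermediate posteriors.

0.350

Apply Bayes' rule sequentially, carrying P(ore) forward.
After 'background': P(ore) = 0.15·0.8000 / (0.15·0.8000 + 0.35·0.2000) ≈ 0.6316
After 'background': P(ore) = 0.15·0.6316 / (0.15·0.6316 + 0.35·0.3684) ≈ 0.4235
After 'anomalous': P(ore) = 0.85·0.4235 / (0.85·0.4235 + 0.65·0.5765) ≈ 0.4900
After 'anomalous': P(ore) = 0.85·0.4900 / (0.85·0.4900 + 0.65·0.5100) ≈ 0.5568
After 'background': P(ore) = 0.15·0.5568 / (0.15·0.5568 + 0.35·0.4432) ≈ 0.3500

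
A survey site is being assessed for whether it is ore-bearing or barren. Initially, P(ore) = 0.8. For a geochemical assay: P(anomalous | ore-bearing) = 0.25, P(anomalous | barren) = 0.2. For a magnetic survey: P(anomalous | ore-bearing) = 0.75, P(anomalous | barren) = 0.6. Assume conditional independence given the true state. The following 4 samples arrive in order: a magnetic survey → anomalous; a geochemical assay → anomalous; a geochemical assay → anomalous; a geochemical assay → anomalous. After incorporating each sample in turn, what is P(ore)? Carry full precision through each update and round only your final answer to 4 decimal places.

0.9071

Apply Bayes' rule sequentially, carrying P(ore) forward.
After a magnetic survey='anomalous': P(ore) = 0.75·0.8000 / (0.75·0.8000 + 0.6·0.2000) ≈ 0.8333
After a geochemical assay='anomalous': P(ore) = 0.25·0.8333 / (0.25·0.8333 + 0.2·0.1667) ≈ 0.8621
After a geochemical assay='anomalous': P(ore) = 0.25·0.8621 / (0.25·0.8621 + 0.2·0.1379) ≈ 0.8865
After a geochemical assay='anomalous': P(ore) = 0.25·0.8865 / (0.25·0.8865 + 0.2·0.1135) ≈ 0.9071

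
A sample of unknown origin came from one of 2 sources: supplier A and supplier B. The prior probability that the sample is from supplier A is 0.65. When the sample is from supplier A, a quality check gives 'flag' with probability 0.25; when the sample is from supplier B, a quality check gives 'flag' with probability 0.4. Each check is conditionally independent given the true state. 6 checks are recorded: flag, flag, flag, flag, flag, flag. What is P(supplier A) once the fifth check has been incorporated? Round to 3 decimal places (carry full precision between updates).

After 'flag': P(supplier A) = 0.25·0.6500 / (0.25·0.6500 + 0.4·0.3500) ≈ 0.5372
After 'flag': P(supplier A) = 0.25·0.5372 / (0.25·0.5372 + 0.4·0.4628) ≈ 0.4204
After 'flag': P(supplier A) = 0.25·0.4204 / (0.25·0.4204 + 0.4·0.5796) ≈ 0.3120
After 'flag': P(supplier A) = 0.25·0.3120 / (0.25·0.3120 + 0.4·0.6880) ≈ 0.2208
After 'flag': P(supplier A) = 0.25·0.2208 / (0.25·0.2208 + 0.4·0.7792) ≈ 0.1505

0.150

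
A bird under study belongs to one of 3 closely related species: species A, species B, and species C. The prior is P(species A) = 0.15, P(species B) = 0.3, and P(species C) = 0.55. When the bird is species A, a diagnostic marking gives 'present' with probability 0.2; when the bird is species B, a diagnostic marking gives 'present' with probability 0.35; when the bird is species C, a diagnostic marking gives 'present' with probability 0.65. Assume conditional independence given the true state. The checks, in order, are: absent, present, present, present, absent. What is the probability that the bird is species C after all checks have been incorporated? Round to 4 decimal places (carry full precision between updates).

0.7489

After 'absent': normaliser = 0.8·0.1500 + 0.65·0.3000 + 0.35·0.5500; P(species A) ≈ 0.2365, P(species B) ≈ 0.3842, P(species C) ≈ 0.3793
After 'present': normaliser = 0.2·0.2365 + 0.35·0.3842 + 0.65·0.3793; P(species A) ≈ 0.1104, P(species B) ≈ 0.3140, P(species C) ≈ 0.5756
After 'present': normaliser = 0.2·0.1104 + 0.35·0.3140 + 0.65·0.5756; P(species A) ≈ 0.0436, P(species B) ≈ 0.2171, P(species C) ≈ 0.7392
After 'present': normaliser = 0.2·0.0436 + 0.35·0.2171 + 0.65·0.7392; P(species A) ≈ 0.0154, P(species B) ≈ 0.1344, P(species C) ≈ 0.8501
After 'absent': normaliser = 0.8·0.0154 + 0.65·0.1344 + 0.35·0.8501; P(species A) ≈ 0.0311, P(species B) ≈ 0.2200, P(species C) ≈ 0.7489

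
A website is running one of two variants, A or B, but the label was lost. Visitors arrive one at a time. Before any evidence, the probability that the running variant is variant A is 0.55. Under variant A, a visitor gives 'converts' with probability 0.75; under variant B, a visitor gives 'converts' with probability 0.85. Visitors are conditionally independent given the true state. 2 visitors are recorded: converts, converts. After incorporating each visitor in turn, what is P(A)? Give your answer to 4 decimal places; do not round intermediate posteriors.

After 'converts': P(A) = 0.75·0.5500 / (0.75·0.5500 + 0.85·0.4500) ≈ 0.5189
After 'converts': P(A) = 0.75·0.5189 / (0.75·0.5189 + 0.85·0.4811) ≈ 0.4876

0.4876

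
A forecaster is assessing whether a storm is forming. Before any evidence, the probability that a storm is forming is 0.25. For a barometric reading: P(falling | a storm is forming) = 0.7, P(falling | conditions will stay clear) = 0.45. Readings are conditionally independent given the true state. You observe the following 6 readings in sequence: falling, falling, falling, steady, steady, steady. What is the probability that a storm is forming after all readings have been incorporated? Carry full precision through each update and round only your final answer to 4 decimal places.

After 'falling': P(storm) = 0.7·0.2500 / (0.7·0.2500 + 0.45·0.7500) ≈ 0.3415
After 'falling': P(storm) = 0.7·0.3415 / (0.7·0.3415 + 0.45·0.6585) ≈ 0.4465
After 'falling': P(storm) = 0.7·0.4465 / (0.7·0.4465 + 0.45·0.5535) ≈ 0.5565
After 'steady': P(storm) = 0.3·0.5565 / (0.3·0.5565 + 0.55·0.4435) ≈ 0.4063
After 'steady': P(storm) = 0.3·0.4063 / (0.3·0.4063 + 0.55·0.5937) ≈ 0.2718
After 'steady': P(storm) = 0.3·0.2718 / (0.3·0.2718 + 0.55·0.7282) ≈ 0.1692

0.1692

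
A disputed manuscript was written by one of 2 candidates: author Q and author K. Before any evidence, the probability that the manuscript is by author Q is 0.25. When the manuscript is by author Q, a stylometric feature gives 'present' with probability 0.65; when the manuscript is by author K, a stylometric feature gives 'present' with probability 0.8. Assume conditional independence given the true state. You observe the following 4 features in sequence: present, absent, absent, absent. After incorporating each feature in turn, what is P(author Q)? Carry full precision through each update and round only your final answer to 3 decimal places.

0.592

After 'present': P(author Q) = 0.65·0.2500 / (0.65·0.2500 + 0.8·0.7500) ≈ 0.2131
After 'absent': P(author Q) = 0.35·0.2131 / (0.35·0.2131 + 0.2·0.7869) ≈ 0.3216
After 'absent': P(author Q) = 0.35·0.3216 / (0.35·0.3216 + 0.2·0.6784) ≈ 0.4534
After 'absent': P(author Q) = 0.35·0.4534 / (0.35·0.4534 + 0.2·0.5466) ≈ 0.5921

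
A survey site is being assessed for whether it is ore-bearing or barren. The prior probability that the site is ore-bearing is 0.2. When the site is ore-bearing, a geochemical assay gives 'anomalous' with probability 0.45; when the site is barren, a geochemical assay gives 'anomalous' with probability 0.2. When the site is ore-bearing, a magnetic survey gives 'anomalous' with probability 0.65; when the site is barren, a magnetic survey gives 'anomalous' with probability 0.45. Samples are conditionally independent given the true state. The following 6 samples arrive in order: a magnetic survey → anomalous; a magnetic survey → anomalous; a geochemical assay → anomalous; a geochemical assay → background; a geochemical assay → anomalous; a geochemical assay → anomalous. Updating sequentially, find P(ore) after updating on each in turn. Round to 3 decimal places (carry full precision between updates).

Each posterior becomes the prior for the next update.
After a magnetic survey='anomalous': P(ore) = 0.65·0.2000 / (0.65·0.2000 + 0.45·0.8000) ≈ 0.2653
After a magnetic survey='anomalous': P(ore) = 0.65·0.2653 / (0.65·0.2653 + 0.45·0.7347) ≈ 0.3428
After a geochemical assay='anomalous': P(ore) = 0.45·0.3428 / (0.45·0.3428 + 0.2·0.6572) ≈ 0.5399
After a geochemical assay='background': P(ore) = 0.55·0.5399 / (0.55·0.5399 + 0.8·0.4601) ≈ 0.4466
After a geochemical assay='anomalous': P(ore) = 0.45·0.4466 / (0.45·0.4466 + 0.2·0.5534) ≈ 0.6448
After a geochemical assay='anomalous': P(ore) = 0.45·0.6448 / (0.45·0.6448 + 0.2·0.3552) ≈ 0.8033

0.803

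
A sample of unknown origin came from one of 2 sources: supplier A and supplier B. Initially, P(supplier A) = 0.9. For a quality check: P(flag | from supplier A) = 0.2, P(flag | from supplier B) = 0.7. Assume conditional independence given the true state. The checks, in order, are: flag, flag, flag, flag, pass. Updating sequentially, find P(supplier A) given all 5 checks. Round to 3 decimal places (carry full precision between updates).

After 'flag': P(supplier A) = 0.2·0.9000 / (0.2·0.9000 + 0.7·0.1000) ≈ 0.7200
After 'flag': P(supplier A) = 0.2·0.7200 / (0.2·0.7200 + 0.7·0.2800) ≈ 0.4235
After 'flag': P(supplier A) = 0.2·0.4235 / (0.2·0.4235 + 0.7·0.5765) ≈ 0.1735
After 'flag': P(supplier A) = 0.2·0.1735 / (0.2·0.1735 + 0.7·0.8265) ≈ 0.0566
After 'pass': P(supplier A) = 0.8·0.0566 / (0.8·0.0566 + 0.3·0.9434) ≈ 0.1379

0.138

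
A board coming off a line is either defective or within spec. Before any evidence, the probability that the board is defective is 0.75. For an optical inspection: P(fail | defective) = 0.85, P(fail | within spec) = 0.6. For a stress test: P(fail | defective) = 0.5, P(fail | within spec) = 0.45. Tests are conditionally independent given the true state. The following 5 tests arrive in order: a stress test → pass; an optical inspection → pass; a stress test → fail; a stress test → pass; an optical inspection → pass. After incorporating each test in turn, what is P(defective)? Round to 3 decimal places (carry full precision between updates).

0.279

After a stress test='pass': P(defective) = 0.5·0.7500 / (0.5·0.7500 + 0.55·0.2500) ≈ 0.7317
After an optical inspection='pass': P(defective) = 0.15·0.7317 / (0.15·0.7317 + 0.4·0.2683) ≈ 0.5056
After a stress test='fail': P(defective) = 0.5·0.5056 / (0.5·0.5056 + 0.45·0.4944) ≈ 0.5319
After a stress test='pass': P(defective) = 0.5·0.5319 / (0.5·0.5319 + 0.55·0.4681) ≈ 0.5081
After an optical inspection='pass': P(defective) = 0.15·0.5081 / (0.15·0.5081 + 0.4·0.4919) ≈ 0.2792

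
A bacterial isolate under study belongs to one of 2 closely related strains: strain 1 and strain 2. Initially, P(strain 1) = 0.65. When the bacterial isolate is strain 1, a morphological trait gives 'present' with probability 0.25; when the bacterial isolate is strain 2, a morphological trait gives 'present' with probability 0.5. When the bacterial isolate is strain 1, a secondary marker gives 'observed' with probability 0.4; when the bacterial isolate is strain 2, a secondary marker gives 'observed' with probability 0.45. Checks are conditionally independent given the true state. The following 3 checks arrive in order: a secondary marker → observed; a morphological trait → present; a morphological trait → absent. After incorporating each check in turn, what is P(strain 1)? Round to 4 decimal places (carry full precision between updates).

After a secondary marker='observed': P(strain 1) = 0.4·0.6500 / (0.4·0.6500 + 0.45·0.3500) ≈ 0.6228
After a morphological trait='present': P(strain 1) = 0.25·0.6228 / (0.25·0.6228 + 0.5·0.3772) ≈ 0.4522
After a morphological trait='absent': P(strain 1) = 0.75·0.4522 / (0.75·0.4522 + 0.5·0.5478) ≈ 0.5532

0.5532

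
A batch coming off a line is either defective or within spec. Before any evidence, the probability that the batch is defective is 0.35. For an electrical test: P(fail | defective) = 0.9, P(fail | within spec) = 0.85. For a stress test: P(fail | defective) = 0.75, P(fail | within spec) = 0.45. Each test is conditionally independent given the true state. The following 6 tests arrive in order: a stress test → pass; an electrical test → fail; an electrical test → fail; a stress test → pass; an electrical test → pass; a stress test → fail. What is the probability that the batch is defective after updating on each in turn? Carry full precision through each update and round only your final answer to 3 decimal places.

After a stress test='pass': P(defective) = 0.25·0.3500 / (0.25·0.3500 + 0.55·0.6500) ≈ 0.1966
After an electrical test='fail': P(defective) = 0.9·0.1966 / (0.9·0.1966 + 0.85·0.8034) ≈ 0.2058
After an electrical test='fail': P(defective) = 0.9·0.2058 / (0.9·0.2058 + 0.85·0.7942) ≈ 0.2153
After a stress test='pass': P(defective) = 0.25·0.2153 / (0.25·0.2153 + 0.55·0.7847) ≈ 0.1109
After an electrical test='pass': P(defective) = 0.1·0.1109 / (0.1·0.1109 + 0.15·0.8891) ≈ 0.0768
After a stress test='fail': P(defective) = 0.75·0.0768 / (0.75·0.0768 + 0.45·0.9232) ≈ 0.1217

0.122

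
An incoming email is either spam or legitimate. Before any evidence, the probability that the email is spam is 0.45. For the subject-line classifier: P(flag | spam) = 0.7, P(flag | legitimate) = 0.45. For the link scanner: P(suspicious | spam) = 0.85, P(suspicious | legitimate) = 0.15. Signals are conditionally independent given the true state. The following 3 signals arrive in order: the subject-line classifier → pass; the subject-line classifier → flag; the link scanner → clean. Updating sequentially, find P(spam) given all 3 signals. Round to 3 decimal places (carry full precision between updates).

0.109

After the subject-line classifier='pass': P(spam) = 0.3·0.4500 / (0.3·0.4500 + 0.55·0.5500) ≈ 0.3086
After the subject-line classifier='flag': P(spam) = 0.7·0.3086 / (0.7·0.3086 + 0.45·0.6914) ≈ 0.4098
After the link scanner='clean': P(spam) = 0.15·0.4098 / (0.15·0.4098 + 0.85·0.5902) ≈ 0.1091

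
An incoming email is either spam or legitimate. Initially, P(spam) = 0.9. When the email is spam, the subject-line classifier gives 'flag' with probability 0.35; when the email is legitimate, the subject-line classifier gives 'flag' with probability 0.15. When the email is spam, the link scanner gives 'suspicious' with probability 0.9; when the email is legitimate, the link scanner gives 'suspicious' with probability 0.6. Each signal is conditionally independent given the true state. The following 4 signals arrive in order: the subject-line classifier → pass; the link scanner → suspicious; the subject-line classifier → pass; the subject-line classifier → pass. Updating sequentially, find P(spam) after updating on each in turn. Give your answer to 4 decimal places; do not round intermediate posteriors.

Each posterior becomes the prior for the next update.
After the subject-line classifier='pass': P(spam) = 0.65·0.9000 / (0.65·0.9000 + 0.85·0.1000) ≈ 0.8731
After the link scanner='suspicious': P(spam) = 0.9·0.8731 / (0.9·0.8731 + 0.6·0.1269) ≈ 0.9117
After the subject-line classifier='pass': P(spam) = 0.65·0.9117 / (0.65·0.9117 + 0.85·0.0883) ≈ 0.8876
After the subject-line classifier='pass': P(spam) = 0.65·0.8876 / (0.65·0.8876 + 0.85·0.1124) ≈ 0.8579

0.8579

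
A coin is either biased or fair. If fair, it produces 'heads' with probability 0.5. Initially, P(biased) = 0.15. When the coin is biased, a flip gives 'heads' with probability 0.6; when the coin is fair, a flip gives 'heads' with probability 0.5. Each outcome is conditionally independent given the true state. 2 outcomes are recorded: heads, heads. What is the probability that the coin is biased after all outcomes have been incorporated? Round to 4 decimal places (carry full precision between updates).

0.2026

After 'heads': P(biased) = 0.6·0.1500 / (0.6·0.1500 + 0.5·0.8500) ≈ 0.1748
After 'heads': P(biased) = 0.6·0.1748 / (0.6·0.1748 + 0.5·0.8252) ≈ 0.2026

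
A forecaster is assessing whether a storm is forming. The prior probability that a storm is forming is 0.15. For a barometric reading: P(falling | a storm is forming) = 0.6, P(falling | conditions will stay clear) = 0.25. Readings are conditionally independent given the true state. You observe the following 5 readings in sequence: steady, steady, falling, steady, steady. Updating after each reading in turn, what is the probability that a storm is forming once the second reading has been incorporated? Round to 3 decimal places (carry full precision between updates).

After 'steady': P(storm) = 0.4·0.1500 / (0.4·0.1500 + 0.75·0.8500) ≈ 0.0860
After 'steady': P(storm) = 0.4·0.0860 / (0.4·0.0860 + 0.75·0.9140) ≈ 0.0478

0.048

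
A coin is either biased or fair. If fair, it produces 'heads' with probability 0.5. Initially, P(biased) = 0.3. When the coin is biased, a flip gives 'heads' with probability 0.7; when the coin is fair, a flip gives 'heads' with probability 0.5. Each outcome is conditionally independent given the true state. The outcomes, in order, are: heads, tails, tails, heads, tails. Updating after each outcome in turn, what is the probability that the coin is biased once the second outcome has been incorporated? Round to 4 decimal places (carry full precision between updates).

Each posterior becomes the prior for the next update.
After 'heads': P(biased) = 0.7·0.3000 / (0.7·0.3000 + 0.5·0.7000) ≈ 0.3750
After 'tails': P(biased) = 0.3·0.3750 / (0.3·0.3750 + 0.5·0.6250) ≈ 0.2647

0.2647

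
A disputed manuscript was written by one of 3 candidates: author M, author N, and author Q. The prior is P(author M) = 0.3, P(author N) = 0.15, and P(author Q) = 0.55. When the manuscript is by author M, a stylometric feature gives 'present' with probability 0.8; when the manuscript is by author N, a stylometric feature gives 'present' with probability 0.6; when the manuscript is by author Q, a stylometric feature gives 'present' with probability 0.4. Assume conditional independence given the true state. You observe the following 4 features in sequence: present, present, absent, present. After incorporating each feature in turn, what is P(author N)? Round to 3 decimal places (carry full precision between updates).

After 'present': normaliser = 0.8·0.3000 + 0.6·0.1500 + 0.4·0.5500; P(author M) ≈ 0.4364, P(author N) ≈ 0.1636, P(author Q) ≈ 0.4000
After 'present': normaliser = 0.8·0.4364 + 0.6·0.1636 + 0.4·0.4000; P(author M) ≈ 0.5749, P(author N) ≈ 0.1617, P(author Q) ≈ 0.2635
After 'absent': normaliser = 0.2·0.5749 + 0.4·0.1617 + 0.6·0.2635; P(author M) ≈ 0.3404, P(author N) ≈ 0.1915, P(author Q) ≈ 0.4681
After 'present': normaliser = 0.8·0.3404 + 0.6·0.1915 + 0.4·0.4681; P(author M) ≈ 0.4741, P(author N) ≈ 0.2000, P(author Q) ≈ 0.3259

0.200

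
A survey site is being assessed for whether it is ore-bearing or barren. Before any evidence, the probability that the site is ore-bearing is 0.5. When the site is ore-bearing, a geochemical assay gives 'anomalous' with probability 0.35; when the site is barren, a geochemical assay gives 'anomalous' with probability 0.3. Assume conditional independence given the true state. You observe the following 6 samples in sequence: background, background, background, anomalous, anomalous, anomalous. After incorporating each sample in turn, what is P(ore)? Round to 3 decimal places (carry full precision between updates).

After 'background': P(ore) = 0.65·0.5000 / (0.65·0.5000 + 0.7·0.5000) ≈ 0.4815
After 'background': P(ore) = 0.65·0.4815 / (0.65·0.4815 + 0.7·0.5185) ≈ 0.4630
After 'background': P(ore) = 0.65·0.4630 / (0.65·0.4630 + 0.7·0.5370) ≈ 0.4446
After 'anomalous': P(ore) = 0.35·0.4446 / (0.35·0.4446 + 0.3·0.5554) ≈ 0.4830
After 'anomalous': P(ore) = 0.35·0.4830 / (0.35·0.4830 + 0.3·0.5170) ≈ 0.5215
After 'anomalous': P(ore) = 0.35·0.5215 / (0.35·0.5215 + 0.3·0.4785) ≈ 0.5597

0.560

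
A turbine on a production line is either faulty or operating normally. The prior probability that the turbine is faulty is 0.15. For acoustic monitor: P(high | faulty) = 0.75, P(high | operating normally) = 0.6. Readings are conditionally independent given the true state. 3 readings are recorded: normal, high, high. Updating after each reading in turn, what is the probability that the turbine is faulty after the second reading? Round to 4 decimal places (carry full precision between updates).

After 'normal': P(faulty) = 0.25·0.1500 / (0.25·0.1500 + 0.4·0.8500) ≈ 0.0993
After 'high': P(faulty) = 0.75·0.0993 / (0.75·0.0993 + 0.6·0.9007) ≈ 0.1212

0.1212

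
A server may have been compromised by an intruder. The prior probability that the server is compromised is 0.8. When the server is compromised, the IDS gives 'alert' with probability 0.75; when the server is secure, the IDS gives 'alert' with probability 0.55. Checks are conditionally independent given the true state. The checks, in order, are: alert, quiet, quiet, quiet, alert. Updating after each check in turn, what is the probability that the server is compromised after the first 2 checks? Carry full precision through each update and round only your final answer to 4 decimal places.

Apply Bayes' rule sequentially, carrying P(compromised) forward.
After 'alert': P(compromised) = 0.75·0.8000 / (0.75·0.8000 + 0.55·0.2000) ≈ 0.8451
After 'quiet': P(compromised) = 0.25·0.8451 / (0.25·0.8451 + 0.45·0.1549) ≈ 0.7519

0.7519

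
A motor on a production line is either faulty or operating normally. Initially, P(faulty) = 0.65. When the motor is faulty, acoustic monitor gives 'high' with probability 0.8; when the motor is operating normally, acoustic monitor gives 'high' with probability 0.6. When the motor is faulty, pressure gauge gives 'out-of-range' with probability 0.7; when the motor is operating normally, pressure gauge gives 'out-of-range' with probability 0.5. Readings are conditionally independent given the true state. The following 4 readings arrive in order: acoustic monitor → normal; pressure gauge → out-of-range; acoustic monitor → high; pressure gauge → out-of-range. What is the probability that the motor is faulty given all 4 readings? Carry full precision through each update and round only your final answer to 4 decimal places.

0.7082

After acoustic monitor='normal': P(faulty) = 0.2·0.6500 / (0.2·0.6500 + 0.4·0.3500) ≈ 0.4815
After pressure gauge='out-of-range': P(faulty) = 0.7·0.4815 / (0.7·0.4815 + 0.5·0.5185) ≈ 0.5652
After acoustic monitor='high': P(faulty) = 0.8·0.5652 / (0.8·0.5652 + 0.6·0.4348) ≈ 0.6341
After pressure gauge='out-of-range': P(faulty) = 0.7·0.6341 / (0.7·0.6341 + 0.5·0.3659) ≈ 0.7082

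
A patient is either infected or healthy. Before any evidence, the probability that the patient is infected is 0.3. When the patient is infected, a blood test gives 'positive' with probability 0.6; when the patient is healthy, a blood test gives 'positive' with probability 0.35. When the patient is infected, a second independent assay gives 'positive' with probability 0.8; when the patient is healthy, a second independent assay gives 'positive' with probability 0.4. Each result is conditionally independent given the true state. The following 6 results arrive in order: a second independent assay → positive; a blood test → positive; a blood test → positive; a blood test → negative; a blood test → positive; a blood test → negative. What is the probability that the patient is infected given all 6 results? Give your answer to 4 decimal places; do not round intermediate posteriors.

After a second independent assay='positive': P(infected) = 0.8·0.3000 / (0.8·0.3000 + 0.4·0.7000) ≈ 0.4615
After a blood test='positive': P(infected) = 0.6·0.4615 / (0.6·0.4615 + 0.35·0.5385) ≈ 0.5950
After a blood test='positive': P(infected) = 0.6·0.5950 / (0.6·0.5950 + 0.35·0.4050) ≈ 0.7158
After a blood test='negative': P(infected) = 0.4·0.7158 / (0.4·0.7158 + 0.65·0.2842) ≈ 0.6079
After a blood test='positive': P(infected) = 0.6·0.6079 / (0.6·0.6079 + 0.35·0.3921) ≈ 0.7266
After a blood test='negative': P(infected) = 0.4·0.7266 / (0.4·0.7266 + 0.65·0.2734) ≈ 0.6205

0.6205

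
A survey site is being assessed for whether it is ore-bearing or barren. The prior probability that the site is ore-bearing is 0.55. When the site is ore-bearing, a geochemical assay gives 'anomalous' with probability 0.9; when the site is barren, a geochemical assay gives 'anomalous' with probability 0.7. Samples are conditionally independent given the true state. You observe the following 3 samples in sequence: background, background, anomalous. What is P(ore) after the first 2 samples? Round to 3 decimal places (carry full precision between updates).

0.120

After 'background': P(ore) = 0.1·0.5500 / (0.1·0.5500 + 0.3·0.4500) ≈ 0.2895
After 'background': P(ore) = 0.1·0.2895 / (0.1·0.2895 + 0.3·0.7105) ≈ 0.1196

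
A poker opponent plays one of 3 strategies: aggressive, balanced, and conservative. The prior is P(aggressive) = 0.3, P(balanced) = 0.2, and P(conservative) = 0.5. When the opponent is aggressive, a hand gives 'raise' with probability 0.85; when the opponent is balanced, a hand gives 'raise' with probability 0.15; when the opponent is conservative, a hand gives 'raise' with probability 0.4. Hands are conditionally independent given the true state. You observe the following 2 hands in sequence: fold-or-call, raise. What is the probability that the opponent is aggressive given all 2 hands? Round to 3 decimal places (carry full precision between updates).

0.208

Each posterior becomes the prior for the next update.
After 'fold-or-call': normaliser = 0.15·0.3000 + 0.85·0.2000 + 0.6·0.5000; P(aggressive) ≈ 0.0874, P(balanced) ≈ 0.3301, P(conservative) ≈ 0.5825
After 'raise': normaliser = 0.85·0.0874 + 0.15·0.3301 + 0.4·0.5825; P(aggressive) ≈ 0.2082, P(balanced) ≈ 0.1388, P(conservative) ≈ 0.6531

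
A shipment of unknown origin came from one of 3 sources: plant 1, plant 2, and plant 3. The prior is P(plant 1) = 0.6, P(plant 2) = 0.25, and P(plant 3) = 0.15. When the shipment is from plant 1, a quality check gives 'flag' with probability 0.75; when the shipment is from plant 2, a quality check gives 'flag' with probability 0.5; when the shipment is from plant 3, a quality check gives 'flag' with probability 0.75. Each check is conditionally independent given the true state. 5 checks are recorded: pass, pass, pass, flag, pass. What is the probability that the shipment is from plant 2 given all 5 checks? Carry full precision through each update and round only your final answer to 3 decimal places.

0.780

After 'pass': normaliser = 0.25·0.6000 + 0.5·0.2500 + 0.25·0.1500; P(plant 1) ≈ 0.4800, P(plant 2) ≈ 0.4000, P(plant 3) ≈ 0.1200
After 'pass': normaliser = 0.25·0.4800 + 0.5·0.4000 + 0.25·0.1200; P(plant 1) ≈ 0.3429, P(plant 2) ≈ 0.5714, P(plant 3) ≈ 0.0857
After 'pass': normaliser = 0.25·0.3429 + 0.5·0.5714 + 0.25·0.0857; P(plant 1) ≈ 0.2182, P(plant 2) ≈ 0.7273, P(plant 3) ≈ 0.0545
After 'flag': normaliser = 0.75·0.2182 + 0.5·0.7273 + 0.75·0.0545; P(plant 1) ≈ 0.2880, P(plant 2) ≈ 0.6400, P(plant 3) ≈ 0.0720
After 'pass': normaliser = 0.25·0.2880 + 0.5·0.6400 + 0.25·0.0720; P(plant 1) ≈ 0.1756, P(plant 2) ≈ 0.7805, P(plant 3) ≈ 0.0439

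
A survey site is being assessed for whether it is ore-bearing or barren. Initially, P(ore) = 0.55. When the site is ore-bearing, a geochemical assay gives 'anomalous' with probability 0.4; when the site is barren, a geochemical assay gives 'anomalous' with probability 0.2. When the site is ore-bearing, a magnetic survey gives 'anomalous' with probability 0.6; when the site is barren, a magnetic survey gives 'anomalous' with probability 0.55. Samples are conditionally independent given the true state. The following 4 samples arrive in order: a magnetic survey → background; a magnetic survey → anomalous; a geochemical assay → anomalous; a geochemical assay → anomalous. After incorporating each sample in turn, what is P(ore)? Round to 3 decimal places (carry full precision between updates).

After a magnetic survey='background': P(ore) = 0.4·0.5500 / (0.4·0.5500 + 0.45·0.4500) ≈ 0.5207
After a magnetic survey='anomalous': P(ore) = 0.6·0.5207 / (0.6·0.5207 + 0.55·0.4793) ≈ 0.5424
After a geochemical assay='anomalous': P(ore) = 0.4·0.5424 / (0.4·0.5424 + 0.2·0.4576) ≈ 0.7033
After a geochemical assay='anomalous': P(ore) = 0.4·0.7033 / (0.4·0.7033 + 0.2·0.2967) ≈ 0.8258

0.826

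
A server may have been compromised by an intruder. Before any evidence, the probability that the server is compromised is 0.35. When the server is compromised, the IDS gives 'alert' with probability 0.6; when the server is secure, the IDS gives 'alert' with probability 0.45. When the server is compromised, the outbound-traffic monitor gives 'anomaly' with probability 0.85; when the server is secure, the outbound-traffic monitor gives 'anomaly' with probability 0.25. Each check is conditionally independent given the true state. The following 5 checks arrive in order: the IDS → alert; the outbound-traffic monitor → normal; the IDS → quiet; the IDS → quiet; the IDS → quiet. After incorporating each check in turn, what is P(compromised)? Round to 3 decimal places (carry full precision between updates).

0.052

After the IDS='alert': P(compromised) = 0.6·0.3500 / (0.6·0.3500 + 0.45·0.6500) ≈ 0.4179
After the outbound-traffic monitor='normal': P(compromised) = 0.15·0.4179 / (0.15·0.4179 + 0.75·0.5821) ≈ 0.1256
After the IDS='quiet': P(compromised) = 0.4·0.1256 / (0.4·0.1256 + 0.55·0.8744) ≈ 0.0946
After the IDS='quiet': P(compromised) = 0.4·0.0946 / (0.4·0.0946 + 0.55·0.9054) ≈ 0.0706
After the IDS='quiet': P(compromised) = 0.4·0.0706 / (0.4·0.0706 + 0.55·0.9294) ≈ 0.0523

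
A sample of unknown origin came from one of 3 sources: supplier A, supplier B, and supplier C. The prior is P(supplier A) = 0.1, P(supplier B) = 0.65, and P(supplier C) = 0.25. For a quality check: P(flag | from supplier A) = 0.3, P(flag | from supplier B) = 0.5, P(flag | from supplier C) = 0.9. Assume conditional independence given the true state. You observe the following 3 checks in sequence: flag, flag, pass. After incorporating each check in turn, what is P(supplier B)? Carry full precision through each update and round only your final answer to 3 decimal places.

After 'flag': normaliser = 0.3·0.1000 + 0.5·0.6500 + 0.9·0.2500; P(supplier A) ≈ 0.0517, P(supplier B) ≈ 0.5603, P(supplier C) ≈ 0.3879
After 'flag': normaliser = 0.3·0.0517 + 0.5·0.5603 + 0.9·0.3879; P(supplier A) ≈ 0.0241, P(supplier B) ≈ 0.4345, P(supplier C) ≈ 0.5414
After 'pass': normaliser = 0.7·0.0241 + 0.5·0.4345 + 0.1·0.5414; P(supplier A) ≈ 0.0584, P(supplier B) ≈ 0.7537, P(supplier C) ≈ 0.1878

0.754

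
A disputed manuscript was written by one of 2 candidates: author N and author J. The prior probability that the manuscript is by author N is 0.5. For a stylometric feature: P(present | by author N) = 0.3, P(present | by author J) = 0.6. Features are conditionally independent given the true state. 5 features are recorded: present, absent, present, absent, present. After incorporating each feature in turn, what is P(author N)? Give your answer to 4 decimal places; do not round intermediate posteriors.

0.2768

Apply Bayes' rule sequentially, carrying P(author N) forward.
After 'present': P(author N) = 0.3·0.5000 / (0.3·0.5000 + 0.6·0.5000) ≈ 0.3333
After 'absent': P(author N) = 0.7·0.3333 / (0.7·0.3333 + 0.4·0.6667) ≈ 0.4667
After 'present': P(author N) = 0.3·0.4667 / (0.3·0.4667 + 0.6·0.5333) ≈ 0.3043
After 'absent': P(author N) = 0.7·0.3043 / (0.7·0.3043 + 0.4·0.6957) ≈ 0.4336
After 'present': P(author N) = 0.3·0.4336 / (0.3·0.4336 + 0.6·0.5664) ≈ 0.2768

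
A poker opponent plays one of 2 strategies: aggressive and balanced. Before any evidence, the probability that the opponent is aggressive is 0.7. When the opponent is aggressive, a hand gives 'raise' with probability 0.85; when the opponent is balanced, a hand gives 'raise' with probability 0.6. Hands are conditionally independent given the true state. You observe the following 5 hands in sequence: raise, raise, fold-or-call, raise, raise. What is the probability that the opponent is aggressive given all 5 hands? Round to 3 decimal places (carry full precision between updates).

0.779

After 'raise': P(aggressive) = 0.85·0.7000 / (0.85·0.7000 + 0.6·0.3000) ≈ 0.7677
After 'raise': P(aggressive) = 0.85·0.7677 / (0.85·0.7677 + 0.6·0.2323) ≈ 0.8240
After 'fold-or-call': P(aggressive) = 0.15·0.8240 / (0.15·0.8240 + 0.4·0.1760) ≈ 0.6372
After 'raise': P(aggressive) = 0.85·0.6372 / (0.85·0.6372 + 0.6·0.3628) ≈ 0.7133
After 'raise': P(aggressive) = 0.85·0.7133 / (0.85·0.7133 + 0.6·0.2867) ≈ 0.7790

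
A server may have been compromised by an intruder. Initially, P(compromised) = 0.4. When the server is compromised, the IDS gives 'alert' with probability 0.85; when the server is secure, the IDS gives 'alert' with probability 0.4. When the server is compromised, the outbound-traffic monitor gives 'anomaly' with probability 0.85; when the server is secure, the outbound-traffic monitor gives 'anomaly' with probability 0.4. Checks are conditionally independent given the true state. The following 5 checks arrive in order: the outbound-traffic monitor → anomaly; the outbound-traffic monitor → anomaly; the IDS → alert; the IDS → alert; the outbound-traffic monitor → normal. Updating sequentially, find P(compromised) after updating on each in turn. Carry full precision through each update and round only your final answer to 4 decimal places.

0.7726

After the outbound-traffic monitor='anomaly': P(compromised) = 0.85·0.4000 / (0.85·0.4000 + 0.4·0.6000) ≈ 0.5862
After the outbound-traffic monitor='anomaly': P(compromised) = 0.85·0.5862 / (0.85·0.5862 + 0.4·0.4138) ≈ 0.7506
After the IDS='alert': P(compromised) = 0.85·0.7506 / (0.85·0.7506 + 0.4·0.2494) ≈ 0.8648
After the IDS='alert': P(compromised) = 0.85·0.8648 / (0.85·0.8648 + 0.4·0.1352) ≈ 0.9315
After the outbound-traffic monitor='normal': P(compromised) = 0.15·0.9315 / (0.15·0.9315 + 0.6·0.0685) ≈ 0.7726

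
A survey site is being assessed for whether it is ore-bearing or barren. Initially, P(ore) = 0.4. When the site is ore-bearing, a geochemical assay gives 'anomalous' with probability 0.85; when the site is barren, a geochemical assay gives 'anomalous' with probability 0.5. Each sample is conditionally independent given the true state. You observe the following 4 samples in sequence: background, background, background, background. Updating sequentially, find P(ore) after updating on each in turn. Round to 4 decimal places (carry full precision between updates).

After 'background': P(ore) = 0.15·0.4000 / (0.15·0.4000 + 0.5·0.6000) ≈ 0.1667
After 'background': P(ore) = 0.15·0.1667 / (0.15·0.1667 + 0.5·0.8333) ≈ 0.0566
After 'background': P(ore) = 0.15·0.0566 / (0.15·0.0566 + 0.5·0.9434) ≈ 0.0177
After 'background': P(ore) = 0.15·0.0177 / (0.15·0.0177 + 0.5·0.9823) ≈ 0.0054

0.0054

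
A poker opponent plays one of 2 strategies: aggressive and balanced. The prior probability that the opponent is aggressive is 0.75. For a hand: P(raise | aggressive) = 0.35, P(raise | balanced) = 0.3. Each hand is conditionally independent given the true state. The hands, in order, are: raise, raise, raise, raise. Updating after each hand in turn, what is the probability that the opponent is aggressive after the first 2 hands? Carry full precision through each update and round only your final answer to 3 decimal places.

After 'raise': P(aggressive) = 0.35·0.7500 / (0.35·0.7500 + 0.3·0.2500) ≈ 0.7778
After 'raise': P(aggressive) = 0.35·0.7778 / (0.35·0.7778 + 0.3·0.2222) ≈ 0.8033

0.803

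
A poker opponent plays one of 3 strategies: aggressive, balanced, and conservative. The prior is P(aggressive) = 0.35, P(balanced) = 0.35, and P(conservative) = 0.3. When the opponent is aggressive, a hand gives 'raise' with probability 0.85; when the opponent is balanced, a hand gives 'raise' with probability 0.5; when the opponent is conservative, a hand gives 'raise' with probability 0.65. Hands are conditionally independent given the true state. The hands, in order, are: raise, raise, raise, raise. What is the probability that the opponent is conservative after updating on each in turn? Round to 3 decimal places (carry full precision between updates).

After 'raise': normaliser = 0.85·0.3500 + 0.5·0.3500 + 0.65·0.3000; P(aggressive) ≈ 0.4457, P(balanced) ≈ 0.2622, P(conservative) ≈ 0.2921
After 'raise': normaliser = 0.85·0.4457 + 0.5·0.2622 + 0.65·0.2921; P(aggressive) ≈ 0.5413, P(balanced) ≈ 0.1873, P(conservative) ≈ 0.2713
After 'raise': normaliser = 0.85·0.5413 + 0.5·0.1873 + 0.65·0.2713; P(aggressive) ≈ 0.6302, P(balanced) ≈ 0.1283, P(conservative) ≈ 0.2415
After 'raise': normaliser = 0.85·0.6302 + 0.5·0.1283 + 0.65·0.2415; P(aggressive) ≈ 0.7078, P(balanced) ≈ 0.0847, P(conservative) ≈ 0.2075

0.207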